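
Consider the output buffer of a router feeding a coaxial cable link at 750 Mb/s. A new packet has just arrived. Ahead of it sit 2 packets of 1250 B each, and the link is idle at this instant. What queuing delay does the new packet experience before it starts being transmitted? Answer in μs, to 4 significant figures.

Each queued packet: L/R = 10000/750000000 = 13.3333 μs.
2 queued → 26.6667 μs.
Queuing delay = 26.67 μs.

26.67 μs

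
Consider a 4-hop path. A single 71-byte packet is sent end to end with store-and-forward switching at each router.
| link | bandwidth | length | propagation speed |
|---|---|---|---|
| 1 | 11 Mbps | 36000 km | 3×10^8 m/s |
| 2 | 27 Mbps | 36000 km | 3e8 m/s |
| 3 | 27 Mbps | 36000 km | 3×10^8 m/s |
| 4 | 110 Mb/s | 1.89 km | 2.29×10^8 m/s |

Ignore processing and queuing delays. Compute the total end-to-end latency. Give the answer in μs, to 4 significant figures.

L = 71 × 8 = 568 bits.
Transmission delays (L/R per hop): 51.6364, 21.037, 21.037, 5.16364 μs; sum = 98.8741 μs.
Propagation delays (d/s per hop): 120000, 120000, 120000, 8.25328 μs; sum = 360008 μs.
End-to-end = 360100 μs.

360100 μs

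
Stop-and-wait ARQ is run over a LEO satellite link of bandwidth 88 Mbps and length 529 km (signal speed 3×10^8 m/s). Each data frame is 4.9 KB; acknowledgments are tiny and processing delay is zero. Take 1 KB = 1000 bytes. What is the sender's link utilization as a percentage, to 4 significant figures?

t_tx = L/R = 39200/88000000 = 0.000445455 s.
t_prop = 529000/300000000 = 0.00176333 s; RTT = 0.00352667 s.
Cycle = t_tx + RTT = 0.00397212 s.
Utilization = t_tx / cycle = 0.000445455/0.00397212 = 11.21 %.

11.21 %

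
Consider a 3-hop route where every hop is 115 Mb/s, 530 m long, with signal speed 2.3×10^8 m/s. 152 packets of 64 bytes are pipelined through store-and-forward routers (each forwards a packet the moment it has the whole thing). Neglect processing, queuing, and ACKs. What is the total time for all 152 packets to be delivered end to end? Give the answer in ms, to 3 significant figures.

Per-hop transmission t_tx = L/R = 512/115000000 = 0.00445217 ms.
Per-hop propagation t_prop = 530/2.3e+08 = 0.00230435 ms.
Pipeline fill: first packet needs 3·t_tx to clear all hops; remaining 151 packets each add one t_tx.
Total = (3+152-1)·t_tx + 3·t_prop = 154·0.00445217 + 3·0.00230435 = 0.693 ms.

0.693 ms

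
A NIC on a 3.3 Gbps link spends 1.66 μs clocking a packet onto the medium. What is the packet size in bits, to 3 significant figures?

5480 bits

L = R × t_tx = 3300000000 b/s × 1.66e-06 s = 5478 bits.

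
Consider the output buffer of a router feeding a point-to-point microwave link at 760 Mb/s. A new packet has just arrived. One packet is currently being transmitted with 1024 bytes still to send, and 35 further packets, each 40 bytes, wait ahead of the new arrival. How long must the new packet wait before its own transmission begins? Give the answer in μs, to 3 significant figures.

25.5 μs

Each queued packet: L/R = 320/760000000 = 0.421053 μs.
35 queued → 14.7368 μs.
Plus remaining 8192 bits of current packet: 10.7789 μs.
Queuing delay = 25.5 μs.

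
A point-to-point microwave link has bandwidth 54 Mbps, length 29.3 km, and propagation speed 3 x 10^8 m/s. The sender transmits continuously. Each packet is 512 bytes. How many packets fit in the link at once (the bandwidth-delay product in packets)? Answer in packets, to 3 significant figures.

1.29 packets

Propagation delay = 29300 / 300000000 = 9.76667e-05 s.
BDP = R × t_prop = 54000000 × 9.76667e-05 = 5274 bits.
In packets of 4096 bits: 1.29 packets.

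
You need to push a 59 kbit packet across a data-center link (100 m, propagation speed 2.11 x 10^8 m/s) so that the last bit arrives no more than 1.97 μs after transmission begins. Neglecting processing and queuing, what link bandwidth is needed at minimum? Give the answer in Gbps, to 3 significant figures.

Propagation delay = 100 / 211000000 = 0.473934 μs.
Transmission budget = 1.97 − 0.473934 = 1.49607 μs.
R ≥ L / t_tx = 59000 bits / 1.49607e-06 s = 39.4 Gbps.

39.4 Gbps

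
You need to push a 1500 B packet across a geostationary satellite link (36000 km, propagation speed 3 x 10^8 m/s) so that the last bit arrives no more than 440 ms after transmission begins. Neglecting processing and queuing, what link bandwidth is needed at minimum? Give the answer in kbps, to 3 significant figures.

37.5 kbps

L = 12000 bits.
Propagation delay = 36000000 / 300000000 = 120 ms.
Transmission budget = 440 − 120 = 320 ms.
R ≥ L / t_tx = 12000 bits / 0.32 s = 37.5 kbps.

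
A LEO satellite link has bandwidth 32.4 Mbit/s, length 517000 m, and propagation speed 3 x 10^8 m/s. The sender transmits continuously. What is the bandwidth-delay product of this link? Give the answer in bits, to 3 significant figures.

55800 bits

Propagation delay = 517000 / 300000000 = 0.00172333 s.
BDP = R × t_prop = 32400000 × 0.00172333 = 55836 bits.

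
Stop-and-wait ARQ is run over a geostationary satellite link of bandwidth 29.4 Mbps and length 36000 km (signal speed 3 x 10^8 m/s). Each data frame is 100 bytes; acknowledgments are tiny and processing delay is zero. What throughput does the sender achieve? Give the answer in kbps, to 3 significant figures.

t_tx = L/R = 800/29400000 = 2.72109e-05 s.
t_prop = 36000000/300000000 = 0.12 s; RTT = 0.24 s.
Cycle = t_tx + RTT = 0.240027 s.
Throughput = L / cycle = 800 / 0.240027 = 3.33 kbps.

3.33 kbps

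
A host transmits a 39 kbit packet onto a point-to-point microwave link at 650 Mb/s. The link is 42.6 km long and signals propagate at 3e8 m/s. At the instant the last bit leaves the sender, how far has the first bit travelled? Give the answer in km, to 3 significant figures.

18.0 km

t_tx = L/R = 39000/650000000 = 6e-05 s.
Distance = s × t_tx = 300000000 × 6e-05 = 18.0 km.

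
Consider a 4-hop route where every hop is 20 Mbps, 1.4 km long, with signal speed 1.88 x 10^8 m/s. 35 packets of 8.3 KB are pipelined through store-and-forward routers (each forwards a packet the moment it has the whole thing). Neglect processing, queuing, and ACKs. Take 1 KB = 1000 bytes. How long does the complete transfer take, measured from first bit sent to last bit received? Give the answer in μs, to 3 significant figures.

Per-hop transmission t_tx = L/R = 66400/20000000 = 3320 μs.
Per-hop propagation t_prop = 1400/188000000 = 7.44681 μs.
Pipeline fill: first packet needs 4·t_tx to clear all hops; remaining 34 packets each add one t_tx.
Total = (4+35-1)·t_tx + 4·t_prop = 38·3320 + 4·7.44681 = 126000 μs.

126000 μs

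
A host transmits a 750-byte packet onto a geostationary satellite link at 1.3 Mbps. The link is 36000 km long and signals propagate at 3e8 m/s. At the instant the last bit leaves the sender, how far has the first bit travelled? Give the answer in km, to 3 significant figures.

t_tx = L/R = 6000/1300000 = 0.00461538 s.
Distance = s × t_tx = 300000000 × 0.00461538 = 1380 km.

1380 km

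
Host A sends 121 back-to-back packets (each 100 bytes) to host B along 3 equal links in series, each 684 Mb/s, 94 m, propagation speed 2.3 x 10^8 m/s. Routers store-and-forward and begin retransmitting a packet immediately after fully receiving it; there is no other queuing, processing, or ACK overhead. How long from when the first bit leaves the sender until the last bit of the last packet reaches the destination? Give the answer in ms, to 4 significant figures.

0.1451 ms

Per-hop transmission t_tx = L/R = 800/684000000 = 0.00116959 ms.
Per-hop propagation t_prop = 94/2.3e+08 = 0.000408696 ms.
Pipeline fill: first packet needs 3·t_tx to clear all hops; remaining 120 packets each add one t_tx.
Total = (3+121-1)·t_tx + 3·t_prop = 123·0.00116959 + 3·0.000408696 = 0.1451 ms.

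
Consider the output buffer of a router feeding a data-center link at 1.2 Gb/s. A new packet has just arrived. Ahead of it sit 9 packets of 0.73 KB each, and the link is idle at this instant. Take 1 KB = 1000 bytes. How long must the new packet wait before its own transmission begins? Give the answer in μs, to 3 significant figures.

Each queued packet: L/R = 5840/1200000000 = 4.86667 μs.
9 queued → 43.8 μs.
Queuing delay = 43.8 μs.

43.8 μs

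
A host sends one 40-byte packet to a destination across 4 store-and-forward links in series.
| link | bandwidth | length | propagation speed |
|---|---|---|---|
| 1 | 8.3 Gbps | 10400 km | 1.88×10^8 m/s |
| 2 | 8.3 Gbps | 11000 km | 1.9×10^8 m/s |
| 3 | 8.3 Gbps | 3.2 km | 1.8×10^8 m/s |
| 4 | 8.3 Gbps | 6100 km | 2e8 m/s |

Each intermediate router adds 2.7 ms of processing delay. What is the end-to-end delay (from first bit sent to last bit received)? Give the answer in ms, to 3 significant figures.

152 ms

L = 40 × 8 = 320 bits.
Transmission delay per hop = L/R = 320/8.3e+09 = 3.85542e-05 ms; 4 hops → 0.000154217 ms.
Propagation delays (d/s per hop): 55.3191, 57.8947, 0.0177778, 30.5 ms; sum = 143.732 ms.
Processing at 3 router(s): 3 × 2.7 ms = 8.1 ms.
End-to-end = 152 ms.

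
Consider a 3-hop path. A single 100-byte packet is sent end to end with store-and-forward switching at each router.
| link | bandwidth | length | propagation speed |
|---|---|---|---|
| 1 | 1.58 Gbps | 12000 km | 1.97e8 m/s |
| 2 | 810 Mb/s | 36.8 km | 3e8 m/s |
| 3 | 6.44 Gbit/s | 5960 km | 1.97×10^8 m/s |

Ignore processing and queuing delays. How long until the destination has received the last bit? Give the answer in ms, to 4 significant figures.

L = 100 × 8 = 800 bits.
Transmission delays (L/R per hop): 0.000506329, 0.000987654, 0.000124224 ms; sum = 0.00161821 ms.
Propagation delays (d/s per hop): 60.9137, 0.122667, 30.2538 ms; sum = 91.2902 ms.
End-to-end = 91.29 ms.

91.29 ms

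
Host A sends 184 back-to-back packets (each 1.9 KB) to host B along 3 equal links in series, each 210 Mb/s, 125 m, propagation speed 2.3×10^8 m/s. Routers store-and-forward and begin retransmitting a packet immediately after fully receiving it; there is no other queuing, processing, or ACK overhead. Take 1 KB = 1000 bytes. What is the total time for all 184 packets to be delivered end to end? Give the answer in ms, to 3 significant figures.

Per-hop transmission t_tx = L/R = 15200/210000000 = 0.072381 ms.
Per-hop propagation t_prop = 125/2.3e+08 = 0.000543478 ms.
Pipeline fill: first packet needs 3·t_tx to clear all hops; remaining 183 packets each add one t_tx.
Total = (3+184-1)·t_tx + 3·t_prop = 186·0.072381 + 3·0.000543478 = 13.5 ms.

13.5 ms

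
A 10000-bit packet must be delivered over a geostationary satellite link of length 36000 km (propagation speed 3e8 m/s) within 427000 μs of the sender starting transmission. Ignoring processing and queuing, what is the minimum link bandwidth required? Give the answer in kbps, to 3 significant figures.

Propagation delay = 36000000 / 300000000 = 120000 μs.
Transmission budget = 427000 − 120000 = 307000 μs.
R ≥ L / t_tx = 10000 bits / 0.307 s = 32.6 kbps.

32.6 kbps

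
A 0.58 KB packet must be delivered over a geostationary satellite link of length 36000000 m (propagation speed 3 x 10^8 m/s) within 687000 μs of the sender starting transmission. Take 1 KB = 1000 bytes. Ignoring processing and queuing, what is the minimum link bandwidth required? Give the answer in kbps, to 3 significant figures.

L = 4640 bits.
Propagation delay = 36000000 / 300000000 = 120000 μs.
Transmission budget = 687000 − 120000 = 567000 μs.
R ≥ L / t_tx = 4640 bits / 0.567 s = 8.18 kbps.

8.18 kbps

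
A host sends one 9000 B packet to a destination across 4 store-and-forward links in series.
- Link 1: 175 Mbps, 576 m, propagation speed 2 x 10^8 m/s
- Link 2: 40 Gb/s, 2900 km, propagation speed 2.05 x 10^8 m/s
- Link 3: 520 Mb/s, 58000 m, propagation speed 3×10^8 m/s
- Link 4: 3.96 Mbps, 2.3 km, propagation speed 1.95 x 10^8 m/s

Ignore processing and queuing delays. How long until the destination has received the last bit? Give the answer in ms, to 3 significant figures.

33.1 ms

L = 9000 × 8 = 72000 bits.
Transmission delays (L/R per hop): 0.411429, 0.0018, 0.138462, 18.1818 ms; sum = 18.7335 ms.
Propagation delays (d/s per hop): 0.00288, 14.1463, 0.193333, 0.0117949 ms; sum = 14.3543 ms.
End-to-end = 33.1 ms.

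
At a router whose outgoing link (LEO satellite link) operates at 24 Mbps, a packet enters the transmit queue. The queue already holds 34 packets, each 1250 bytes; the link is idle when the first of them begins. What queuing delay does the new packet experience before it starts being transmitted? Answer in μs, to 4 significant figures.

14170 μs

Each queued packet: L/R = 10000/24000000 = 416.667 μs.
34 queued → 14166.7 μs.
Queuing delay = 14170 μs.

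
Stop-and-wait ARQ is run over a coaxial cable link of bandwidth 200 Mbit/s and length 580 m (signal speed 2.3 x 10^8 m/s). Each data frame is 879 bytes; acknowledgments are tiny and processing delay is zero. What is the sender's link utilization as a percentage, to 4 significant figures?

t_tx = L/R = 7032/200000000 = 3.516e-05 s.
t_prop = 580/2.3e+08 = 2.52174e-06 s; RTT = 5.04348e-06 s.
Cycle = t_tx + RTT = 4.02035e-05 s.
Utilization = t_tx / cycle = 3.516e-05/4.02035e-05 = 87.46 %.

87.46 %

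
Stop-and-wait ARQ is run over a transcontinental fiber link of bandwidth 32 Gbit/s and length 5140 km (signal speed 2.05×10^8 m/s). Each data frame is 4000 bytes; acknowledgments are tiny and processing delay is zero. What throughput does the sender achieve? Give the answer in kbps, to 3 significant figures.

638 kbps

t_tx = L/R = 32000/32000000000 = 1e-06 s.
t_prop = 5140000/2.05e+08 = 0.0250732 s; RTT = 0.0501463 s.
Cycle = t_tx + RTT = 0.0501473 s.
Throughput = L / cycle = 32000 / 0.0501473 = 638 kbps.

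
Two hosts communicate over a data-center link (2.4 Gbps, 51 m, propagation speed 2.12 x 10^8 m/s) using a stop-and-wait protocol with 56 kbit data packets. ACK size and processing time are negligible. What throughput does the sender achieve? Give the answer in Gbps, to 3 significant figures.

t_tx = L/R = 56000/2400000000 = 2.33333e-05 s.
t_prop = 51/212000000 = 2.40566e-07 s; RTT = 4.81132e-07 s.
Cycle = t_tx + RTT = 2.38145e-05 s.
Throughput = L / cycle = 56000 / 2.38145e-05 = 2.35 Gbps.

2.35 Gbps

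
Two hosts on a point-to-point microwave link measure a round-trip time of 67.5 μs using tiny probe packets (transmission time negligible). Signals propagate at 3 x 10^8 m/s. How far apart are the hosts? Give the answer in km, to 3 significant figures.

10.1 km

One-way propagation = RTT/2 = 33.75 μs.
d = s × t = 300000000 × 3.375e-05 = 10.1 km.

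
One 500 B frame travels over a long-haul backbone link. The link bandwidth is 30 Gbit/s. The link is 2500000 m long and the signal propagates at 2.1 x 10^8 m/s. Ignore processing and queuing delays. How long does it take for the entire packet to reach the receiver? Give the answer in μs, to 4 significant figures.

11900 μs

L = 500 × 8 = 4000 bits.
Transmission delay = L/R = 4000 / 30000000000 = 0.133333 μs.
Propagation delay = d/s = 2500000 m / 210000000 m/s = 11904.8 μs.
Total = 11900 μs.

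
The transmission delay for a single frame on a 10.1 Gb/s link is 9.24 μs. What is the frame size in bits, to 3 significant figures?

93300 bits

L = R × t_tx = 10100000000 b/s × 9.24e-06 s = 93324 bits.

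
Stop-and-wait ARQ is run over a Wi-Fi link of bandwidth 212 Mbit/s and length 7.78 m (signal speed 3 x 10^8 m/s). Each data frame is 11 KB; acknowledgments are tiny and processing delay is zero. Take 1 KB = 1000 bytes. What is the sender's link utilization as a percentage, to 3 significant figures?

100 %

t_tx = L/R = 88000/212000000 = 0.000415094 s.
t_prop = 7.78/300000000 = 2.59333e-08 s; RTT = 5.18667e-08 s.
Cycle = t_tx + RTT = 0.000415146 s.
Utilization = t_tx / cycle = 0.000415094/0.000415146 = 100 %.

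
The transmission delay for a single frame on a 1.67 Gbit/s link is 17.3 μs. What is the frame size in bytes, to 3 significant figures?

L = R × t_tx = 1670000000 b/s × 1.73e-05 s = 28891 bits.
In bytes: 28891 / 8 = 3610 bytes.

3610 bytes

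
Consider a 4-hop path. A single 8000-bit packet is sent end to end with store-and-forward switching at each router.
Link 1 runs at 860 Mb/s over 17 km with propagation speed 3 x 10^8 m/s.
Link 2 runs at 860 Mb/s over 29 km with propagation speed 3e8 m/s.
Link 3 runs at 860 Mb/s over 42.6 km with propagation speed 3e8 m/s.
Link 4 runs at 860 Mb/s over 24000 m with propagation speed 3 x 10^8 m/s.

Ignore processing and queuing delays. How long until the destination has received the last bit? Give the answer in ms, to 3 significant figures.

Transmission delay per hop = L/R = 8000/860000000 = 0.00930233 ms; 4 hops → 0.0372093 ms.
Propagation delays (d/s per hop): 0.0566667, 0.0966667, 0.142, 0.08 ms; sum = 0.375333 ms.
End-to-end = 0.413 ms.

0.413 ms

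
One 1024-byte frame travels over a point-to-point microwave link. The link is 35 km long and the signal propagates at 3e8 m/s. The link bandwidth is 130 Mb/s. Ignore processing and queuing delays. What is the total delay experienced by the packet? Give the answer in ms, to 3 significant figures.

L = 1024 × 8 = 8192 bits.
Transmission delay = L/R = 8192 / 130000000 = 0.0630154 ms.
Propagation delay = d/s = 35000 m / 300000000 m/s = 0.116667 ms.
Total = 0.180 ms.

0.180 ms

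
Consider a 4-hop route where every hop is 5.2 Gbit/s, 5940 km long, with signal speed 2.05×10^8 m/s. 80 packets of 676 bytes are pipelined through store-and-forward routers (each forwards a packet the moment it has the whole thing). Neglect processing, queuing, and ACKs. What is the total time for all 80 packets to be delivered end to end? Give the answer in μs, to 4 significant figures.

116000 μs

Per-hop transmission t_tx = L/R = 5408/5200000000 = 1.04 μs.
Per-hop propagation t_prop = 5940000/2.05e+08 = 28975.6 μs.
Pipeline fill: first packet needs 4·t_tx to clear all hops; remaining 79 packets each add one t_tx.
Total = (4+80-1)·t_tx + 4·t_prop = 83·1.04 + 4·28975.6 = 116000 μs.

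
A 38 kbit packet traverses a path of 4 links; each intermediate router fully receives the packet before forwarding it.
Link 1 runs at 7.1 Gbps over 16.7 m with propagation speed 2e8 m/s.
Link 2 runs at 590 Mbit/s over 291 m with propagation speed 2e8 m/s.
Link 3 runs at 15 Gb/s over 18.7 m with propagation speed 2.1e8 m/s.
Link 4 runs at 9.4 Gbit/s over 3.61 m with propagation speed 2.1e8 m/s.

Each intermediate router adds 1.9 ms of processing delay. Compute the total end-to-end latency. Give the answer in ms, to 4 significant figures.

5.778 ms

L = 38000 bits.
Transmission delays (L/R per hop): 0.00535211, 0.0644068, 0.00253333, 0.00404255 ms; sum = 0.0763348 ms.
Propagation delays (d/s per hop): 8.35e-05, 0.001455, 8.90476e-05, 1.71905e-05 ms; sum = 0.00164474 ms.
Processing at 3 router(s): 3 × 1.9 ms = 5.7 ms.
End-to-end = 5.778 ms.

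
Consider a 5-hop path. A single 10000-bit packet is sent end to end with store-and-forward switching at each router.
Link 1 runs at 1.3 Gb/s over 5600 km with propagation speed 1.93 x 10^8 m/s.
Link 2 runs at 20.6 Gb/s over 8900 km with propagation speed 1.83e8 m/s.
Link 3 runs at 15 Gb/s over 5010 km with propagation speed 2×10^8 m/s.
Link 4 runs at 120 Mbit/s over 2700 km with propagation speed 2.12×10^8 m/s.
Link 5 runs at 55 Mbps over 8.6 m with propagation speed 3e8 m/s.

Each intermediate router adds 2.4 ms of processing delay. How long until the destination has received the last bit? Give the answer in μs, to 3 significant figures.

125000 μs

Transmission delays (L/R per hop): 7.69231, 0.485437, 0.666667, 83.3333, 181.818 μs; sum = 273.996 μs.
Propagation delays (d/s per hop): 29015.5, 48633.9, 25050, 12735.8, 0.0286667 μs; sum = 115435 μs.
Processing at 4 router(s): 4 × 2.4 ms = 9600 μs.
End-to-end = 125000 μs.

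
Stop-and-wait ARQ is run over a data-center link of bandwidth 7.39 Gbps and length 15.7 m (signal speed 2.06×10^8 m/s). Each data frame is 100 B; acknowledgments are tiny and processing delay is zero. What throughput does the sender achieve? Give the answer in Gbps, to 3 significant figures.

3.07 Gbps

t_tx = L/R = 800/7390000000 = 1.08254e-07 s.
t_prop = 15.7/206000000 = 7.62136e-08 s; RTT = 1.52427e-07 s.
Cycle = t_tx + RTT = 2.60682e-07 s.
Throughput = L / cycle = 800 / 2.60682e-07 = 3.07 Gbps.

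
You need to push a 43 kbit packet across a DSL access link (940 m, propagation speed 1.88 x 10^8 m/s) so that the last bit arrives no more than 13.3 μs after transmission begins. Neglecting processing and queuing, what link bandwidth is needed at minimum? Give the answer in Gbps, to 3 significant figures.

Propagation delay = 940 / 188000000 = 5 μs.
Transmission budget = 13.3 − 5 = 8.3 μs.
R ≥ L / t_tx = 43000 bits / 8.3e-06 s = 5.18 Gbps.

5.18 Gbps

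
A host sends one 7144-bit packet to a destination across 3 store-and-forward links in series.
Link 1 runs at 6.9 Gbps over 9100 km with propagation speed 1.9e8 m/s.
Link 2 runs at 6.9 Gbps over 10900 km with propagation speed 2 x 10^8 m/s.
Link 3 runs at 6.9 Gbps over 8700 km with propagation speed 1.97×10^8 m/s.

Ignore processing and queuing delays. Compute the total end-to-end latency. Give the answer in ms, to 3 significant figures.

147 ms

Transmission delay per hop = L/R = 7144/6900000000 = 0.00103536 ms; 3 hops → 0.00310609 ms.
Propagation delays (d/s per hop): 47.8947, 54.5, 44.1624 ms; sum = 146.557 ms.
End-to-end = 147 ms.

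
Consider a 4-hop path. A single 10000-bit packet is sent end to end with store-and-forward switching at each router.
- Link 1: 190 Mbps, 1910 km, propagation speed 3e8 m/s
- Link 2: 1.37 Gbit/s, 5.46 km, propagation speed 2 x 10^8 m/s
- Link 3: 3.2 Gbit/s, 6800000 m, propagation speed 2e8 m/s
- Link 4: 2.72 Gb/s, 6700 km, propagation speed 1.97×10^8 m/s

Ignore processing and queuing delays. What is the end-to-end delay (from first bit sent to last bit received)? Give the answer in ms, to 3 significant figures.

Transmission delays (L/R per hop): 0.0526316, 0.00729927, 0.003125, 0.00367647 ms; sum = 0.0667323 ms.
Propagation delays (d/s per hop): 6.36667, 0.0273, 34, 34.0102 ms; sum = 74.4041 ms.
End-to-end = 74.5 ms.

74.5 ms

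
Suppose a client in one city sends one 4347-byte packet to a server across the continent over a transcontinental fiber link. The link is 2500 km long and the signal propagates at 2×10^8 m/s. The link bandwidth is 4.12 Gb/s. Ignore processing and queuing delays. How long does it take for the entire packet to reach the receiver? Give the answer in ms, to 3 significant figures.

12.5 ms

L = 4347 × 8 = 34776 bits.
Transmission delay = L/R = 34776 / 4120000000 = 0.00844078 ms.
Propagation delay = d/s = 2500000 m / 200000000 m/s = 12.5 ms.
Total = 12.5 ms.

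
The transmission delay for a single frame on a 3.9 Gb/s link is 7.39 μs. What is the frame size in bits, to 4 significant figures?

28820 bits

L = R × t_tx = 3900000000 b/s × 7.39e-06 s = 28821 bits.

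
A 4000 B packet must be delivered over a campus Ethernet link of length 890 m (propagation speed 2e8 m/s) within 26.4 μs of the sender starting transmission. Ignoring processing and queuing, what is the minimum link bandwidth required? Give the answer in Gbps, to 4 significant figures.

1.458 Gbps

L = 32000 bits.
Propagation delay = 890 / 200000000 = 4.45 μs.
Transmission budget = 26.4 − 4.45 = 21.95 μs.
R ≥ L / t_tx = 32000 bits / 2.195e-05 s = 1.458 Gbps.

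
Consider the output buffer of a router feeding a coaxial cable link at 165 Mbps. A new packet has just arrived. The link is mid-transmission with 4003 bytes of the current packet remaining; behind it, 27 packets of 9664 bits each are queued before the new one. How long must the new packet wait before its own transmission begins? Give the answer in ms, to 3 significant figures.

1.78 ms

Each queued packet: L/R = 9664/165000000 = 0.0585697 ms.
27 queued → 1.58138 ms.
Plus remaining 32024 bits of current packet: 0.194085 ms.
Queuing delay = 1.78 ms.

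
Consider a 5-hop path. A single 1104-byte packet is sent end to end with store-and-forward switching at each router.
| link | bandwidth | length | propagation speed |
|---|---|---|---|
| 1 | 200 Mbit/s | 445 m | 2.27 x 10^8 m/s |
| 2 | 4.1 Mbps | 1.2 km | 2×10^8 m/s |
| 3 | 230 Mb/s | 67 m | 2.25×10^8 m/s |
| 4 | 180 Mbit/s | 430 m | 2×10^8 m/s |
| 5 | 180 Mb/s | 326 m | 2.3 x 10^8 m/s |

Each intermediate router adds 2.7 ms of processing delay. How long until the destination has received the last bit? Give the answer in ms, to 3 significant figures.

13.1 ms

L = 1104 × 8 = 8832 bits.
Transmission delays (L/R per hop): 0.04416, 2.15415, 0.0384, 0.0490667, 0.0490667 ms; sum = 2.33484 ms.
Propagation delays (d/s per hop): 0.00196035, 0.006, 0.000297778, 0.00215, 0.00141739 ms; sum = 0.0118255 ms.
Processing at 4 router(s): 4 × 2.7 ms = 10.8 ms.
End-to-end = 13.1 ms.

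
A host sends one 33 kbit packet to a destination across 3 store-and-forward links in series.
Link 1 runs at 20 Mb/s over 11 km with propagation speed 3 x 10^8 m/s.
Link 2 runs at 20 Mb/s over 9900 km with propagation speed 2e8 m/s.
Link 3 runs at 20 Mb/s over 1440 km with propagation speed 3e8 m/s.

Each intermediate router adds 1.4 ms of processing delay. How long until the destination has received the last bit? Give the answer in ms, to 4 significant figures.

L = 33000 bits.
Transmission delay per hop = L/R = 33000/20000000 = 1.65 ms; 3 hops → 4.95 ms.
Propagation delays (d/s per hop): 0.0366667, 49.5, 4.8 ms; sum = 54.3367 ms.
Processing at 2 router(s): 2 × 1.4 ms = 2.8 ms.
End-to-end = 62.09 ms.

62.09 ms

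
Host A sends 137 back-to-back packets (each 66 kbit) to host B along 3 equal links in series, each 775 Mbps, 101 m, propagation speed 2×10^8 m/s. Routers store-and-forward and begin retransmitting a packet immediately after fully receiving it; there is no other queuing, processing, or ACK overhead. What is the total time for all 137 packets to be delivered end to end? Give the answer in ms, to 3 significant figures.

Per-hop transmission t_tx = L/R = 66000/775000000 = 0.0851613 ms.
Per-hop propagation t_prop = 101/200000000 = 0.000505 ms.
Pipeline fill: first packet needs 3·t_tx to clear all hops; remaining 136 packets each add one t_tx.
Total = (3+137-1)·t_tx + 3·t_prop = 139·0.0851613 + 3·0.000505 = 11.8 ms.

11.8 ms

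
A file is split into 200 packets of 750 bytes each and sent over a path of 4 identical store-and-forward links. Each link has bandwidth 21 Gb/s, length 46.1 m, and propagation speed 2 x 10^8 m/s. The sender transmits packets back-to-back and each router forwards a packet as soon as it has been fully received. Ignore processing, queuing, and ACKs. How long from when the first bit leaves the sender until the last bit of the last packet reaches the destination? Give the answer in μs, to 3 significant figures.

Per-hop transmission t_tx = L/R = 6000/21000000000 = 0.285714 μs.
Per-hop propagation t_prop = 46.1/200000000 = 0.2305 μs.
Pipeline fill: first packet needs 4·t_tx to clear all hops; remaining 199 packets each add one t_tx.
Total = (4+200-1)·t_tx + 4·t_prop = 203·0.285714 + 4·0.2305 = 58.9 μs.

58.9 μs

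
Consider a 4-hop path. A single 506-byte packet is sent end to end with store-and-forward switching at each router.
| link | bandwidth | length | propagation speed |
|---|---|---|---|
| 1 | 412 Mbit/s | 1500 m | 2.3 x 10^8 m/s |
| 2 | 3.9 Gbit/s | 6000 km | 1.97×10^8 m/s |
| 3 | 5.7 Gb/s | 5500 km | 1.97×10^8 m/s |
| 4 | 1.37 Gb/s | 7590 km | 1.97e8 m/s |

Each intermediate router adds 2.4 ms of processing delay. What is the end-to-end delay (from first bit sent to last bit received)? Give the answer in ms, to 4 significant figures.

L = 506 × 8 = 4048 bits.
Transmission delays (L/R per hop): 0.00982524, 0.00103795, 0.000710175, 0.00295474 ms; sum = 0.0145281 ms.
Propagation delays (d/s per hop): 0.00652174, 30.4569, 27.9188, 38.5279 ms; sum = 96.9101 ms.
Processing at 3 router(s): 3 × 2.4 ms = 7.2 ms.
End-to-end = 104.1 ms.

104.1 ms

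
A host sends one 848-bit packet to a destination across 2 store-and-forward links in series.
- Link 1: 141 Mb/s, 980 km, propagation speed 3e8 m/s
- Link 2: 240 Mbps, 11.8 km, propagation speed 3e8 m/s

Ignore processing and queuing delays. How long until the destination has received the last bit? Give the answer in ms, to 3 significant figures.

3.32 ms

Transmission delays (L/R per hop): 0.00601418, 0.00353333 ms; sum = 0.00954752 ms.
Propagation delays (d/s per hop): 3.26667, 0.0393333 ms; sum = 3.306 ms.
End-to-end = 3.32 ms.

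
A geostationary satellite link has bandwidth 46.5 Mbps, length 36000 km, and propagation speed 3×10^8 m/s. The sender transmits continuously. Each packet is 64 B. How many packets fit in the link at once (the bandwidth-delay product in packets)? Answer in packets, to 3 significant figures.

Propagation delay = 36000000 / 300000000 = 0.12 s.
BDP = R × t_prop = 46500000 × 0.12 = 5580000 bits.
In packets of 512 bits: 10900 packets.

10900 packets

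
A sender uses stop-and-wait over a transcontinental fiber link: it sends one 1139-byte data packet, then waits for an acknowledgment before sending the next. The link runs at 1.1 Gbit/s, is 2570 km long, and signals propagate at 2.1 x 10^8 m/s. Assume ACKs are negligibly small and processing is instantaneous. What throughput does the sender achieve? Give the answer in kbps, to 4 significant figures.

t_tx = L/R = 9112/1100000000 = 8.28364e-06 s.
t_prop = 2570000/210000000 = 0.0122381 s; RTT = 0.0244762 s.
Cycle = t_tx + RTT = 0.0244845 s.
Throughput = L / cycle = 9112 / 0.0244845 = 372.2 kbps.

372.2 kbps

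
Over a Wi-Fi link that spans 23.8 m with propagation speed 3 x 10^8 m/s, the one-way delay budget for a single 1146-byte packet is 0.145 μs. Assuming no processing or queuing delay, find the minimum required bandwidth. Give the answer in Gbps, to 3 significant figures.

L = 9168 bits.
Propagation delay = 23.8 / 300000000 = 0.0793333 μs.
Transmission budget = 0.145 − 0.0793333 = 0.0656667 μs.
R ≥ L / t_tx = 9168 bits / 6.56667e-08 s = 140 Gbps.

140 Gbps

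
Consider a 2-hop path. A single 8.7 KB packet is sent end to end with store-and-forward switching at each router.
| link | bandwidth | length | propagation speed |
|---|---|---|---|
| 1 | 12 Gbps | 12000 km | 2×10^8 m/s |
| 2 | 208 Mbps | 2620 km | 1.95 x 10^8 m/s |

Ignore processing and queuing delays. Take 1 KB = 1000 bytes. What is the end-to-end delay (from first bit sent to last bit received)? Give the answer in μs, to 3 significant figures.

L = 69600 bits.
Transmission delays (L/R per hop): 5.8, 334.615 μs; sum = 340.415 μs.
Propagation delays (d/s per hop): 60000, 13435.9 μs; sum = 73435.9 μs.
End-to-end = 73800 μs.

73800 μs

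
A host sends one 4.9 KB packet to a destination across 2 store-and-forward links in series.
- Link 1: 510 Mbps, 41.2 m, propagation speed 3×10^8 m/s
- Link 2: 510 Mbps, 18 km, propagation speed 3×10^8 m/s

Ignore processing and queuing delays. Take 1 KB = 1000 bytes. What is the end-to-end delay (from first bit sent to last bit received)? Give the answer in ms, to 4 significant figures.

L = 39200 bits.
Transmission delay per hop = L/R = 39200/510000000 = 0.0768627 ms; 2 hops → 0.153725 ms.
Propagation delays (d/s per hop): 0.000137333, 0.06 ms; sum = 0.0601373 ms.
End-to-end = 0.2139 ms.

0.2139 ms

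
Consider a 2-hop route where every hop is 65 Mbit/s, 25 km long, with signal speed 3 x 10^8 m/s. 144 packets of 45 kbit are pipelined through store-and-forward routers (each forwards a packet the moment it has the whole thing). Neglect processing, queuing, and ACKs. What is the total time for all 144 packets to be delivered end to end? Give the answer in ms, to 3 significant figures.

101 ms

Per-hop transmission t_tx = L/R = 45000/65000000 = 0.692308 ms.
Per-hop propagation t_prop = 25000/300000000 = 0.0833333 ms.
Pipeline fill: first packet needs 2·t_tx to clear all hops; remaining 143 packets each add one t_tx.
Total = (2+144-1)·t_tx + 2·t_prop = 145·0.692308 + 2·0.0833333 = 101 ms.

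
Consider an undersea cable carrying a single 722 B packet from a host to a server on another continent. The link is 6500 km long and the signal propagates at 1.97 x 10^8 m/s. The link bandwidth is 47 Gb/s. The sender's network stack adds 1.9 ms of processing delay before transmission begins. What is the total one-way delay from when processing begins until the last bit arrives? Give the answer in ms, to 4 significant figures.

34.90 ms

L = 722 × 8 = 5776 bits.
Transmission delay = L/R = 5776 / 47000000000 = 0.000122894 ms.
Propagation delay = d/s = 6500000 m / 197000000 m/s = 32.9949 ms.
Plus processing delay 1.9 ms = 1.9 ms.
Total = 34.90 ms.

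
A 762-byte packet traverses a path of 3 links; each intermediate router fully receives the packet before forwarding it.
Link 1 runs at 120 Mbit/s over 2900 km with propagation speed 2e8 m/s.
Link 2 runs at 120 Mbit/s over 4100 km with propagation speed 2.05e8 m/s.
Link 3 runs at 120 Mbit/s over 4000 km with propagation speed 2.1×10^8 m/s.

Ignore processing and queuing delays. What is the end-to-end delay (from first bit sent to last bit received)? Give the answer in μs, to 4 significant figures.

L = 762 × 8 = 6096 bits.
Transmission delay per hop = L/R = 6096/120000000 = 50.8 μs; 3 hops → 152.4 μs.
Propagation delays (d/s per hop): 14500, 20000, 19047.6 μs; sum = 53547.6 μs.
End-to-end = 53700 μs.

53700 μs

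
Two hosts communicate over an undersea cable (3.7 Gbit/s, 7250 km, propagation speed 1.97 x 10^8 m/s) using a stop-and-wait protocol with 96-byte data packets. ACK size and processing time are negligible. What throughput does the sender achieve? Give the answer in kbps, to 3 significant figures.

10.4 kbps

t_tx = L/R = 768/3700000000 = 2.07568e-07 s.
t_prop = 7250000/197000000 = 0.036802 s; RTT = 0.0736041 s.
Cycle = t_tx + RTT = 0.0736043 s.
Throughput = L / cycle = 768 / 0.0736043 = 10.4 kbps.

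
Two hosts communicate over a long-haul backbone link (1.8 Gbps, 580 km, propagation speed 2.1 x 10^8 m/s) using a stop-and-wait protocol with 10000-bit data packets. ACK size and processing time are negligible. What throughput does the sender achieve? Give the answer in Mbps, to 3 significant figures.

t_tx = L/R = 10000/1800000000 = 5.55556e-06 s.
t_prop = 580000/210000000 = 0.0027619 s; RTT = 0.00552381 s.
Cycle = t_tx + RTT = 0.00552937 s.
Throughput = L / cycle = 10000 / 0.00552937 = 1.81 Mbps.

1.81 Mbps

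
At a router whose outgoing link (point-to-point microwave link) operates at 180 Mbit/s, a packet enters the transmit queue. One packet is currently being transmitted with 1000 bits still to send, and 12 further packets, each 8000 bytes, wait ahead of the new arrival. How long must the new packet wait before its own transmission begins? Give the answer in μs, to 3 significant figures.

4270 μs

Each queued packet: L/R = 64000/180000000 = 355.556 μs.
12 queued → 4266.67 μs.
Plus remaining 1000 bits of current packet: 5.55556 μs.
Queuing delay = 4270 μs.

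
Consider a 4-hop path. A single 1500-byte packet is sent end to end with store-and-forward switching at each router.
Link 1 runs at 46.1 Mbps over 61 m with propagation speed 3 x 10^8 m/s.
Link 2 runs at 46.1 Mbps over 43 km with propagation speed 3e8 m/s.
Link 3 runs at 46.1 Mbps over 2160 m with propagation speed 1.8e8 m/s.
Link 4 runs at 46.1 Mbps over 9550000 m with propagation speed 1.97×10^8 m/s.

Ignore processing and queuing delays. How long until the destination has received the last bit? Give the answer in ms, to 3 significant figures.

49.7 ms

L = 1500 × 8 = 12000 bits.
Transmission delay per hop = L/R = 12000/46100000 = 0.260304 ms; 4 hops → 1.04121 ms.
Propagation delays (d/s per hop): 0.000203333, 0.143333, 0.012, 48.4772 ms; sum = 48.6327 ms.
End-to-end = 49.7 ms.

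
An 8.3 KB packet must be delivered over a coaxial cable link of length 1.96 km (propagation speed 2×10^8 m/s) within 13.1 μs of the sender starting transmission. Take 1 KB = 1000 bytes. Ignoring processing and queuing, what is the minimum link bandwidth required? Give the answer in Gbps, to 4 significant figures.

L = 66400 bits.
Propagation delay = 1960 / 200000000 = 9.8 μs.
Transmission budget = 13.1 − 9.8 = 3.3 μs.
R ≥ L / t_tx = 66400 bits / 3.3e-06 s = 20.12 Gbps.

20.12 Gbps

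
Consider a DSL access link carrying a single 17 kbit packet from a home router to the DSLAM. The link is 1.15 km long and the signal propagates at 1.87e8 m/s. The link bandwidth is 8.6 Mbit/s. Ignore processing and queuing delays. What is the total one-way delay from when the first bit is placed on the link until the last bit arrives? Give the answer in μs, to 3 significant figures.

L = 17000 bits.
Transmission delay = L/R = 17000 / 8600000 = 1976.74 μs.
Propagation delay = d/s = 1150 m / 187000000 m/s = 6.14973 μs.
Total = 1980 μs.

1980 μs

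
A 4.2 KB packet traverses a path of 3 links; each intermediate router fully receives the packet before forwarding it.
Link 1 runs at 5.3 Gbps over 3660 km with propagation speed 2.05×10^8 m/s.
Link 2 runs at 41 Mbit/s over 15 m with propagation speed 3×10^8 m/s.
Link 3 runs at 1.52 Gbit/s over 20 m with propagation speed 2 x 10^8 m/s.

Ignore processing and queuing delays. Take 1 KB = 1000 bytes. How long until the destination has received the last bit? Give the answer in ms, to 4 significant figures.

L = 33600 bits.
Transmission delays (L/R per hop): 0.00633962, 0.819512, 0.0221053 ms; sum = 0.847957 ms.
Propagation delays (d/s per hop): 17.8537, 5e-05, 0.0001 ms; sum = 17.8538 ms.
End-to-end = 18.70 ms.

18.70 ms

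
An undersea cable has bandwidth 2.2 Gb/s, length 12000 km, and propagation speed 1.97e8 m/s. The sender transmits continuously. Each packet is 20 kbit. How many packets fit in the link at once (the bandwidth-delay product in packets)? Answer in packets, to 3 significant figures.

6700 packets

Propagation delay = 12000000 / 197000000 = 0.0609137 s.
BDP = R × t_prop = 2200000000 × 0.0609137 = 134010000 bits.
In packets of 20000 bits: 6700 packets.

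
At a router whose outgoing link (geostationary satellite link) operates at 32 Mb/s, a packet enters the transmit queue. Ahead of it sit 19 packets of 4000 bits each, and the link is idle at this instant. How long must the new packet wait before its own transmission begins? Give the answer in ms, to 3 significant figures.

Each queued packet: L/R = 4000/32000000 = 0.125 ms.
19 queued → 2.375 ms.
Queuing delay = 2.38 ms.

2.38 ms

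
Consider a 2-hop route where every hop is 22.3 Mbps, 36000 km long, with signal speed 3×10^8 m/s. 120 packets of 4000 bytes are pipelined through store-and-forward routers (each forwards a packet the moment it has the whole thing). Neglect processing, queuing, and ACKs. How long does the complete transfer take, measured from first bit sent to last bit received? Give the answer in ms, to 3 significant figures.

Per-hop transmission t_tx = L/R = 32000/22300000 = 1.43498 ms.
Per-hop propagation t_prop = 36000000/300000000 = 120 ms.
Pipeline fill: first packet needs 2·t_tx to clear all hops; remaining 119 packets each add one t_tx.
Total = (2+120-1)·t_tx + 2·t_prop = 121·1.43498 + 2·120 = 414 ms.

414 ms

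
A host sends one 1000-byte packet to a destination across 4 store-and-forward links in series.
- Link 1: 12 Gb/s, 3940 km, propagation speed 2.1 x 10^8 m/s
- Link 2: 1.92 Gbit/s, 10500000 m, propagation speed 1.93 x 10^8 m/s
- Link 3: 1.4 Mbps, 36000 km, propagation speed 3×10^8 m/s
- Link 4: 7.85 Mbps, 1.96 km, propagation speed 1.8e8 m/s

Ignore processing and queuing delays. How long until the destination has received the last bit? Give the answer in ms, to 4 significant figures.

199.9 ms

L = 1000 × 8 = 8000 bits.
Transmission delays (L/R per hop): 0.000666667, 0.00416667, 5.71429, 1.01911 ms; sum = 6.73823 ms.
Propagation delays (d/s per hop): 18.7619, 54.4041, 120, 0.0108889 ms; sum = 193.177 ms.
End-to-end = 199.9 ms.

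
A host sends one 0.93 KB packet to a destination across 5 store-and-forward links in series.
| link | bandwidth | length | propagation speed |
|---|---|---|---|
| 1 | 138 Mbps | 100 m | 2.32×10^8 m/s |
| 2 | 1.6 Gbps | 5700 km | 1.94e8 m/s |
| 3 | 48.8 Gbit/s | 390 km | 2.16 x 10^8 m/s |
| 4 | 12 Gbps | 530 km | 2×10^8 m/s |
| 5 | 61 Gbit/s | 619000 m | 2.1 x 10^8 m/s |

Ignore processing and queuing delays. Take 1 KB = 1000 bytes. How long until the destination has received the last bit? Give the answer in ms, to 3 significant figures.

36.8 ms

L = 7440 bits.
Transmission delays (L/R per hop): 0.053913, 0.00465, 0.000152459, 0.00062, 0.000121967 ms; sum = 0.0594575 ms.
Propagation delays (d/s per hop): 0.000431034, 29.3814, 1.80556, 2.65, 2.94762 ms; sum = 36.785 ms.
End-to-end = 36.8 ms.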